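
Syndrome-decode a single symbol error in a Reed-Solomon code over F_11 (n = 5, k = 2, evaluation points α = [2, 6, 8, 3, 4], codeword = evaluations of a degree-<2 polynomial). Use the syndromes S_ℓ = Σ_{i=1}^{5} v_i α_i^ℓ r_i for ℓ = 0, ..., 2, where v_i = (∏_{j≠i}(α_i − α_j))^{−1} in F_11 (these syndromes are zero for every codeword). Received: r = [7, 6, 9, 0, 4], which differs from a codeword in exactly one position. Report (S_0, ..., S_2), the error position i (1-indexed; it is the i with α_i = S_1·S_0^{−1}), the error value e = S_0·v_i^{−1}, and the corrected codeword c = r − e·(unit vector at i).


S = (7, 9, 10), error at position 2, error magnitude e = 5, c = [7, 1, 9, 0, 4].

Step 1: column multipliers v_i = (∏_{j≠i}(α_i − α_j))^{−1} mod 11.
  i = 1 (α = 2): (2−6)(2−8)(2−3)(2−4) = (−4)·(−6)·(−1)·(−2) = 48 ≡ 4, so v_1 = 4^{−1} = 3 (mod 11).
  i = 2 (α = 6): (6−2)(6−8)(6−3)(6−4) = 4·(−2)·3·2 = −48 ≡ 7, so v_2 = 7^{−1} = 8 (mod 11).
  i = 3 (α = 8): (8−2)(8−6)(8−3)(8−4) = 6·2·5·4 = 240 ≡ 9, so v_3 = 9^{−1} = 5 (mod 11).
  i = 4 (α = 3): (3−2)(3−6)(3−8)(3−4) = 1·(−3)·(−5)·(−1) = −15 ≡ 7, so v_4 = 7^{−1} = 8 (mod 11).
  i = 5 (α = 4): (4−2)(4−6)(4−8)(4−3) = 2·(−2)·(−4)·1 = 16 ≡ 5, so v_5 = 5^{−1} = 9 (mod 11).
  v = [3, 8, 5, 8, 9].
Step 2: syndromes of r = [7, 6, 9, 0, 4] (all sums mod 11).
  S_0 = Σ v_i r_i = 3·7 + 8·6 + 5·9 + 8·0 + 9·4 = 150 ≡ 7.
  S_1 = Σ v_i α_i r_i = 3·2·7 + 8·6·6 + 5·8·9 + 8·3·0 + 9·4·4 = 834 ≡ 9.
  α_i^2 mod 11 = [4, 3, 9, 9, 5].
  S_2 = Σ v_i α_i^2 r_i = 3·4·7 + 8·3·6 + 5·9·9 + 8·9·0 + 9·5·4 = 813 ≡ 10.
  S = (7, 9, 10) ≠ 0, so r is not a codeword (an error is present).
Step 3: locate the error. For a single error e at position i, S_ℓ = v_i·e·α_i^ℓ, so α_err = S_1/S_0.
  S_0^{−1} = 7^{−1} = 8 (mod 11), so α_err = 9·8 = 72 ≡ 6 = α_2. Error position i = 2.
  Consistency check: S_2/S_1 = 10·5 = 50 ≡ 6 = α_err ✓ (single-error assumption holds).
Step 4: error magnitude e = S_0/v_2 = S_0·∏_{j≠2}(α_2 − α_j) = 7·7 = 49 ≡ 5 (mod 11).
Step 5: correct position 2: c_2 = r_2 − e = 6 − 5 ≡ 1 (mod 11). Hence c = [7, 1, 9, 0, 4].
  Check: interpolating c through the α_i gives m(x) = 10 + 4·x (degree < 2) with m(α_i) = c_i for every i, so c is indeed a codeword.


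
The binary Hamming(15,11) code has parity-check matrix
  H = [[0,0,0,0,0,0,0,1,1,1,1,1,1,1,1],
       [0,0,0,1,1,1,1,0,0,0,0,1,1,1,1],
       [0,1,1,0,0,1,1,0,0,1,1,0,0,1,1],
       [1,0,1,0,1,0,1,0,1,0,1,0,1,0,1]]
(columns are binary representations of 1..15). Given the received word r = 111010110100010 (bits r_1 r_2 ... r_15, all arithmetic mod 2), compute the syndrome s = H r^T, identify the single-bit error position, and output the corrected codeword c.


s = (1, 1, 1, 0)^T, error position = 14, corrected codeword c = 111010110100000

Compute s = H r^T mod 2 one row at a time:
  s_1 = 1 + 0 + 1 + 0 + 0 + 0 + 1 + 0 = 3 ≡ 1 (mod 2).
  s_2 = 0 + 1 + 0 + 1 + 0 + 0 + 1 + 0 = 3 ≡ 1 (mod 2).
  s_3 = 1 + 1 + 0 + 1 + 1 + 0 + 1 + 0 = 5 ≡ 1 (mod 2).
  s_4 = 1 + 1 + 1 + 1 + 0 + 0 + 0 + 0 = 4 ≡ 0 (mod 2).
s = (1, 1, 1, 0)^T — this equals column 14 of H (binary 1110), so error is at position 14.
Correct: flip bit 14 of r = 111010110100010 to get c = 111010110100000.


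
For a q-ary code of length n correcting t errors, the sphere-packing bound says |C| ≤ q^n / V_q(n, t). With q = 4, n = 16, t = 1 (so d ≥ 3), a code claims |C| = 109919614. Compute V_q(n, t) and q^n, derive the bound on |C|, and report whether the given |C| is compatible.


V_q(n, t) = 49, q^n = 4294967296, Hamming bound = 87652393, |C| = 109919614 > bound (violated).

Step 1: Compute V_q(n, t) = Σ_{j=0}^1 C(n, j) (q−1)^j.
  j = 0: C(16,0)·(3)^0 = 1·1 = 1.
  j = 1: C(16,1)·(3)^1 = 16·3 = 48.
  V_q(n, t) = 1 + 48 = 49.
Step 2: q^n = 4^16 = 4294967296.
Step 3: Hamming bound ⌊q^n / V_q(n,t)⌋ = ⌊4294967296/49⌋ = 87652393.
Step 4: Compare |C| = 109919614 to 87652393: violated.
The claimed |C| lies above the Hamming bound, so no 4-ary code of length 16 with d ≥ 3 can have 109919614 codewords.


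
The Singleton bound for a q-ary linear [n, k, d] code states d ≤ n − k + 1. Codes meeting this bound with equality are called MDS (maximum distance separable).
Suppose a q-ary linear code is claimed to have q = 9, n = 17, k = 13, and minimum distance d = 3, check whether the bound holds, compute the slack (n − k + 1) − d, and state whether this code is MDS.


Singleton RHS = n − k + 1 = 5, slack = 2, bound satisfied, not MDS.

Singleton bound: d ≤ n − k + 1.
Here n = 17, k = 13, so n − k + 1 = 5.
Given d = 3, check d ≤ 5: YES.
Slack = (n − k + 1) − d = 2.
The code is NOT MDS (slack = 2 > 0).
Description: the claimed parameters are [17, 13, 3]_9; such a code would be non-MDS.


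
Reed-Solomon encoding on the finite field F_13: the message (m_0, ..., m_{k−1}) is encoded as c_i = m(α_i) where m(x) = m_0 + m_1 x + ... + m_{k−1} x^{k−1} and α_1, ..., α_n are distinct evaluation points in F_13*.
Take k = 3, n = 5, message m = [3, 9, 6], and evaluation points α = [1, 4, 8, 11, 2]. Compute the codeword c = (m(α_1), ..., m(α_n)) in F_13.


c = [5, 5, 4, 9, 6]

Message polynomial: m(x) = 3 + 9·x + 6·x^2 (mod 13).
For each evaluation point α_i, compute m(α_i) mod 13:
  α_1 = 1: Horner steps 6 → 2 → 5, so m(1) = 5.
  α_2 = 4: Horner steps 6 → 7 → 5, so m(4) = 5.
  α_3 = 8: Horner steps 6 → 5 → 4, so m(8) = 4.
  α_4 = 11: Horner steps 6 → 10 → 9, so m(11) = 9.
  α_5 = 2: Horner steps 6 → 8 → 6, so m(2) = 6.
Codeword c = [5, 5, 4, 9, 6] ∈ F_13^5.


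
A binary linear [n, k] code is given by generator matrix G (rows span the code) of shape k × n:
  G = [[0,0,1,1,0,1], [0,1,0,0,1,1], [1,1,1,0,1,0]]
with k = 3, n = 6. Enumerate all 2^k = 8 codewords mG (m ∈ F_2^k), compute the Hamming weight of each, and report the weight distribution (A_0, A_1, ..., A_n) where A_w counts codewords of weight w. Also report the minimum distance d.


Weight distribution: A_0 = 1, A_2 = 1, A_3 = 3, A_4 = 2, A_5 = 1. Minimum distance d = 2.

Enumerate all 2^3 = 8 messages m ∈ F_2^3.
For each, compute codeword c = mG in F_2^6, then tally its weight.
  m = 000 → c = 000000, weight = 0.
  m = 100 → c = 001101, weight = 3.
  m = 010 → c = 010011, weight = 3.
  m = 110 → c = 011110, weight = 4.
  m = 001 → c = 111010, weight = 4.
  m = 101 → c = 110111, weight = 5.
  m = 011 → c = 101001, weight = 3.
  m = 111 → c = 100100, weight = 2.
Tally weights:
  weight 0: 1 codewords.
  weight 2: 1 codewords.
  weight 3: 3 codewords.
  weight 4: 2 codewords.
  weight 5: 1 codewords.
Minimum distance d = smallest w > 0 with A_w > 0 = 2.
Sanity: Σ A_w = 8 = 2^3 = 8 ✓.


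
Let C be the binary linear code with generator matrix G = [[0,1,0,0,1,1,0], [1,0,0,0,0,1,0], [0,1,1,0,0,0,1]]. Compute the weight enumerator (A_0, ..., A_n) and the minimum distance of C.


Weight distribution: A_0 = 1, A_2 = 1, A_3 = 3, A_4 = 2, A_5 = 1. Minimum distance d = 2.

Enumerate all 2^3 = 8 messages m ∈ F_2^3.
For each, compute codeword c = mG in F_2^7, then tally its weight.
  m = 000 → c = 0000000, weight = 0.
  m = 100 → c = 0100110, weight = 3.
  m = 010 → c = 1000010, weight = 2.
  m = 110 → c = 1100100, weight = 3.
  m = 001 → c = 0110001, weight = 3.
  m = 101 → c = 0010111, weight = 4.
  m = 011 → c = 1110011, weight = 5.
  m = 111 → c = 1010101, weight = 4.
Tally weights:
  weight 0: 1 codewords.
  weight 2: 1 codewords.
  weight 3: 3 codewords.
  weight 4: 2 codewords.
  weight 5: 1 codewords.
Minimum distance d = smallest w > 0 with A_w > 0 = 2.
Sanity: Σ A_w = 8 = 2^3 = 8 ✓.


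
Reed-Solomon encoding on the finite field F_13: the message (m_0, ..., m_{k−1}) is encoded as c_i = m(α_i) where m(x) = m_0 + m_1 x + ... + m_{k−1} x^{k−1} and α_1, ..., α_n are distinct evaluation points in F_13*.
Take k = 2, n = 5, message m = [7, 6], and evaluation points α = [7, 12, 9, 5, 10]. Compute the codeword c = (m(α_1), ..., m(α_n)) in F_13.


c = [10, 1, 9, 11, 2]

Message polynomial: m(x) = 7 + 6·x (mod 13).
For each evaluation point α_i, compute m(α_i) mod 13:
  α_1 = 7: Horner steps 6 → 10, so m(7) = 10.
  α_2 = 12: Horner steps 6 → 1, so m(12) = 1.
  α_3 = 9: Horner steps 6 → 9, so m(9) = 9.
  α_4 = 5: Horner steps 6 → 11, so m(5) = 11.
  α_5 = 10: Horner steps 6 → 2, so m(10) = 2.
Codeword c = [10, 1, 9, 11, 2] ∈ F_13^5.


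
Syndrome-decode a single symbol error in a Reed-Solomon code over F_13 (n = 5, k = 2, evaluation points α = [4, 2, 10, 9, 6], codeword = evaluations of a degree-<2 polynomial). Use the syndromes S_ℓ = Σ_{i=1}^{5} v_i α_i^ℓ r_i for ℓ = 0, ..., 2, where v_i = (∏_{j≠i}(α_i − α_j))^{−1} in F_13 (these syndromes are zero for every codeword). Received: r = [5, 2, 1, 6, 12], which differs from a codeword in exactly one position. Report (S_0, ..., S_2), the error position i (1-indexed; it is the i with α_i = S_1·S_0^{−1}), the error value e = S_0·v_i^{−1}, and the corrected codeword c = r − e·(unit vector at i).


S = (6, 10, 8), error at position 5, error magnitude e = 4, c = [5, 2, 1, 6, 8].

Step 1: column multipliers v_i = (∏_{j≠i}(α_i − α_j))^{−1} mod 13.
  i = 1 (α = 4): (4−2)(4−10)(4−9)(4−6) = 2·(−6)·(−5)·(−2) = −120 ≡ 10, so v_1 = 10^{−1} = 4 (mod 13).
  i = 2 (α = 2): (2−4)(2−10)(2−9)(2−6) = (−2)·(−8)·(−7)·(−4) = 448 ≡ 6, so v_2 = 6^{−1} = 11 (mod 13).
  i = 3 (α = 10): (10−4)(10−2)(10−9)(10−6) = 6·8·1·4 = 192 ≡ 10, so v_3 = 10^{−1} = 4 (mod 13).
  i = 4 (α = 9): (9−4)(9−2)(9−10)(9−6) = 5·7·(−1)·3 = −105 ≡ 12, so v_4 = 12^{−1} = 12 (mod 13).
  i = 5 (α = 6): (6−4)(6−2)(6−10)(6−9) = 2·4·(−4)·(−3) = 96 ≡ 5, so v_5 = 5^{−1} = 8 (mod 13).
  v = [4, 11, 4, 12, 8].
Step 2: syndromes of r = [5, 2, 1, 6, 12] (all sums mod 13).
  S_0 = Σ v_i r_i = 4·5 + 11·2 + 4·1 + 12·6 + 8·12 = 214 ≡ 6.
  S_1 = Σ v_i α_i r_i = 4·4·5 + 11·2·2 + 4·10·1 + 12·9·6 + 8·6·12 = 1388 ≡ 10.
  α_i^2 mod 13 = [3, 4, 9, 3, 10].
  S_2 = Σ v_i α_i^2 r_i = 4·3·5 + 11·4·2 + 4·9·1 + 12·3·6 + 8·10·12 = 1360 ≡ 8.
  S = (6, 10, 8) ≠ 0, so r is not a codeword (an error is present).
Step 3: locate the error. For a single error e at position i, S_ℓ = v_i·e·α_i^ℓ, so α_err = S_1/S_0.
  S_0^{−1} = 6^{−1} = 11 (mod 13), so α_err = 10·11 = 110 ≡ 6 = α_5. Error position i = 5.
  Consistency check: S_2/S_1 = 8·4 = 32 ≡ 6 = α_err ✓ (single-error assumption holds).
Step 4: error magnitude e = S_0/v_5 = S_0·∏_{j≠5}(α_5 − α_j) = 6·5 = 30 ≡ 4 (mod 13).
Step 5: correct position 5: c_5 = r_5 − e = 12 − 4 ≡ 8 (mod 13). Hence c = [5, 2, 1, 6, 8].
  Check: interpolating c through the α_i gives m(x) = 12 + 8·x (degree < 2) with m(α_i) = c_i for every i, so c is indeed a codeword.


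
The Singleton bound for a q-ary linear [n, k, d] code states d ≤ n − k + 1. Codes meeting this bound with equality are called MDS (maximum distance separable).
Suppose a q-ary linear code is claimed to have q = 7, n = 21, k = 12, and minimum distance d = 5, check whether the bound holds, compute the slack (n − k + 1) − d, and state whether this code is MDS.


Singleton RHS = n − k + 1 = 10, slack = 5, bound satisfied, not MDS.

Singleton bound: d ≤ n − k + 1.
Here n = 21, k = 12, so n − k + 1 = 10.
Given d = 5, check d ≤ 10: YES.
Slack = (n − k + 1) − d = 5.
The code is NOT MDS (slack = 5 > 0).
Description: the claimed parameters are [21, 12, 5]_7; such a code would be non-MDS.


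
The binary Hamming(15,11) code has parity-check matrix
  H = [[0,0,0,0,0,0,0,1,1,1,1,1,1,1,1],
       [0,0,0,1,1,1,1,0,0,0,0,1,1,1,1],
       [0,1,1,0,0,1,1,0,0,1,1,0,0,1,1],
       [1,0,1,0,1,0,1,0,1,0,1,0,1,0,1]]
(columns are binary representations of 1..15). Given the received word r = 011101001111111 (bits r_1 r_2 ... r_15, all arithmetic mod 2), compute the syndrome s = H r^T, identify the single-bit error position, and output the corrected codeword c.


s = (1, 0, 1, 1)^T, error position = 11, corrected codeword c = 011101001101111

Compute s = H r^T mod 2 one row at a time:
  s_1 = 0 + 1 + 1 + 1 + 1 + 1 + 1 + 1 = 7 ≡ 1 (mod 2).
  s_2 = 1 + 0 + 1 + 0 + 1 + 1 + 1 + 1 = 6 ≡ 0 (mod 2).
  s_3 = 1 + 1 + 1 + 0 + 1 + 1 + 1 + 1 = 7 ≡ 1 (mod 2).
  s_4 = 0 + 1 + 0 + 0 + 1 + 1 + 1 + 1 = 5 ≡ 1 (mod 2).
s = (1, 0, 1, 1)^T — this equals column 11 of H (binary 1011), so error is at position 11.
Correct: flip bit 11 of r = 011101001111111 to get c = 011101001101111.


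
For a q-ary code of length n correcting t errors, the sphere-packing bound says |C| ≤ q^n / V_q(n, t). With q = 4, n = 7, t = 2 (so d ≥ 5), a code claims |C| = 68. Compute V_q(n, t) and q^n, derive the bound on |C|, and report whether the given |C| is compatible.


V_q(n, t) = 211, q^n = 16384, Hamming bound = 77, |C| = 68 ≤ bound (satisfied).

Step 1: Compute V_q(n, t) = Σ_{j=0}^2 C(n, j) (q−1)^j.
  j = 0: C(7,0)·(3)^0 = 1·1 = 1.
  j = 1: C(7,1)·(3)^1 = 7·3 = 21.
  j = 2: C(7,2)·(3)^2 = 21·9 = 189.
  V_q(n, t) = 1 + 21 + 189 = 211.
Step 2: q^n = 4^7 = 16384.
Step 3: Hamming bound ⌊q^n / V_q(n,t)⌋ = ⌊16384/211⌋ = 77.
Step 4: Compare |C| = 68 to 77: satisfied.
The claimed |C| lies below the Hamming bound.


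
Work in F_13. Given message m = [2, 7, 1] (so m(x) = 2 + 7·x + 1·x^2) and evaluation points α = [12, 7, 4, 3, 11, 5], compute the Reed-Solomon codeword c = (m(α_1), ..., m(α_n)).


c = [9, 9, 7, 6, 5, 10]

Message polynomial: m(x) = 2 + 7·x + 1·x^2 (mod 13).
For each evaluation point α_i, compute m(α_i) mod 13:
  α_1 = 12: Horner steps 1 → 6 → 9, so m(12) = 9.
  α_2 = 7: Horner steps 1 → 1 → 9, so m(7) = 9.
  α_3 = 4: Horner steps 1 → 11 → 7, so m(4) = 7.
  α_4 = 3: Horner steps 1 → 10 → 6, so m(3) = 6.
  α_5 = 11: Horner steps 1 → 5 → 5, so m(11) = 5.
  α_6 = 5: Horner steps 1 → 12 → 10, so m(5) = 10.
Codeword c = [9, 9, 7, 6, 5, 10] ∈ F_13^6.


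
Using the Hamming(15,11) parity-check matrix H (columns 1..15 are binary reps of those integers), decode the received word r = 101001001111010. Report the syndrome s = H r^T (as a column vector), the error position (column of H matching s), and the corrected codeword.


s = (1, 1, 1, 0)^T, error position = 14, corrected codeword c = 101001001111000

Compute s = H r^T mod 2 one row at a time:
  s_1 = 0 + 1 + 1 + 1 + 1 + 0 + 1 + 0 = 5 ≡ 1 (mod 2).
  s_2 = 0 + 0 + 1 + 0 + 1 + 0 + 1 + 0 = 3 ≡ 1 (mod 2).
  s_3 = 0 + 1 + 1 + 0 + 1 + 1 + 1 + 0 = 5 ≡ 1 (mod 2).
  s_4 = 1 + 1 + 0 + 0 + 1 + 1 + 0 + 0 = 4 ≡ 0 (mod 2).
s = (1, 1, 1, 0)^T — this equals column 14 of H (binary 1110), so error is at position 14.
Correct: flip bit 14 of r = 101001001111010 to get c = 101001001111000.


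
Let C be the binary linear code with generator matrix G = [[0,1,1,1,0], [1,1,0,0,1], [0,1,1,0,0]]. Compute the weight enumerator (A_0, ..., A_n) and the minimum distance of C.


Weight distribution: A_0 = 1, A_1 = 1, A_2 = 1, A_3 = 3, A_4 = 2. Minimum distance d = 1.

Enumerate all 2^3 = 8 messages m ∈ F_2^3.
For each, compute codeword c = mG in F_2^5, then tally its weight.
  m = 000 → c = 00000, weight = 0.
  m = 100 → c = 01110, weight = 3.
  m = 010 → c = 11001, weight = 3.
  m = 110 → c = 10111, weight = 4.
  m = 001 → c = 01100, weight = 2.
  m = 101 → c = 00010, weight = 1.
  m = 011 → c = 10101, weight = 3.
  m = 111 → c = 11011, weight = 4.
Tally weights:
  weight 0: 1 codewords.
  weight 1: 1 codewords.
  weight 2: 1 codewords.
  weight 3: 3 codewords.
  weight 4: 2 codewords.
Minimum distance d = smallest w > 0 with A_w > 0 = 1.
Sanity: Σ A_w = 8 = 2^3 = 8 ✓.


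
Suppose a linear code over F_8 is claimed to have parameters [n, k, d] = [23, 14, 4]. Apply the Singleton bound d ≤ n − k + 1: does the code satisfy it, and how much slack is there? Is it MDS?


Singleton RHS = n − k + 1 = 10, slack = 6, bound satisfied, not MDS.

Singleton bound: d ≤ n − k + 1.
Here n = 23, k = 14, so n − k + 1 = 10.
Given d = 4, check d ≤ 10: YES.
Slack = (n − k + 1) − d = 6.
The code is NOT MDS (slack = 6 > 0).
Description: the claimed parameters are [23, 14, 4]_8; such a code would be non-MDS.


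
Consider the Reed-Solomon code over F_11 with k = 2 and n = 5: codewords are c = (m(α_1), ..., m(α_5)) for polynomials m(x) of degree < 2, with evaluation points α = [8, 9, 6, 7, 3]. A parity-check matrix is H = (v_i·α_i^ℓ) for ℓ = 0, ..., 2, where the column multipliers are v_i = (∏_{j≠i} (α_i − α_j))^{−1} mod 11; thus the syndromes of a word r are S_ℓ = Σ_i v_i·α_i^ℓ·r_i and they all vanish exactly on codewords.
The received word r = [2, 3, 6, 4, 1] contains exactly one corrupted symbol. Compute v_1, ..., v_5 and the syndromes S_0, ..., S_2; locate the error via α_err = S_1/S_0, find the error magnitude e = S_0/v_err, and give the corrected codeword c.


S = (1, 9, 4), error at position 2, error magnitude e = 3, c = [2, 0, 6, 4, 1].

Step 1: column multipliers v_i = (∏_{j≠i}(α_i − α_j))^{−1} mod 11.
  i = 1 (α = 8): (8−9)(8−6)(8−7)(8−3) = (−1)·2·1·5 = −10 ≡ 1, so v_1 = 1^{−1} = 1 (mod 11).
  i = 2 (α = 9): (9−8)(9−6)(9−7)(9−3) = 1·3·2·6 = 36 ≡ 3, so v_2 = 3^{−1} = 4 (mod 11).
  i = 3 (α = 6): (6−8)(6−9)(6−7)(6−3) = (−2)·(−3)·(−1)·3 = −18 ≡ 4, so v_3 = 4^{−1} = 3 (mod 11).
  i = 4 (α = 7): (7−8)(7−9)(7−6)(7−3) = (−1)·(−2)·1·4 = 8 ≡ 8, so v_4 = 8^{−1} = 7 (mod 11).
  i = 5 (α = 3): (3−8)(3−9)(3−6)(3−7) = (−5)·(−6)·(−3)·(−4) = 360 ≡ 8, so v_5 = 8^{−1} = 7 (mod 11).
  v = [1, 4, 3, 7, 7].
Step 2: syndromes of r = [2, 3, 6, 4, 1] (all sums mod 11).
  S_0 = Σ v_i r_i = 1·2 + 4·3 + 3·6 + 7·4 + 7·1 = 67 ≡ 1.
  S_1 = Σ v_i α_i r_i = 1·8·2 + 4·9·3 + 3·6·6 + 7·7·4 + 7·3·1 = 449 ≡ 9.
  α_i^2 mod 11 = [9, 4, 3, 5, 9].
  S_2 = Σ v_i α_i^2 r_i = 1·9·2 + 4·4·3 + 3·3·6 + 7·5·4 + 7·9·1 = 323 ≡ 4.
  S = (1, 9, 4) ≠ 0, so r is not a codeword (an error is present).
Step 3: locate the error. For a single error e at position i, S_ℓ = v_i·e·α_i^ℓ, so α_err = S_1/S_0.
  S_0^{−1} = 1^{−1} = 1 (mod 11), so α_err = 9·1 = 9 ≡ 9 = α_2. Error position i = 2.
  Consistency check: S_2/S_1 = 4·5 = 20 ≡ 9 = α_err ✓ (single-error assumption holds).
Step 4: error magnitude e = S_0/v_2 = S_0·∏_{j≠2}(α_2 − α_j) = 1·3 = 3 ≡ 3 (mod 11).
Step 5: correct position 2: c_2 = r_2 − e = 3 − 3 ≡ 0 (mod 11). Hence c = [2, 0, 6, 4, 1].
  Check: interpolating c through the α_i gives m(x) = 7 + 9·x (degree < 2) with m(α_i) = c_i for every i, so c is indeed a codeword.


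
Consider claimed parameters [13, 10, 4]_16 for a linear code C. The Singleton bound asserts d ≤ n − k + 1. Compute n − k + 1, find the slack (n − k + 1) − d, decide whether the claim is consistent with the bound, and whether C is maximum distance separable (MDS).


Singleton RHS = n − k + 1 = 4, slack = 0, bound satisfied, MDS.

Singleton bound: d ≤ n − k + 1.
Here n = 13, k = 10, so n − k + 1 = 4.
Given d = 4, check d ≤ 4: YES.
Slack = (n − k + 1) − d = 0.
The code is MDS (slack = 0).
Description: the claimed parameters are [13, 10, 4]_16; such a code would be MDS (meets Singleton bound).


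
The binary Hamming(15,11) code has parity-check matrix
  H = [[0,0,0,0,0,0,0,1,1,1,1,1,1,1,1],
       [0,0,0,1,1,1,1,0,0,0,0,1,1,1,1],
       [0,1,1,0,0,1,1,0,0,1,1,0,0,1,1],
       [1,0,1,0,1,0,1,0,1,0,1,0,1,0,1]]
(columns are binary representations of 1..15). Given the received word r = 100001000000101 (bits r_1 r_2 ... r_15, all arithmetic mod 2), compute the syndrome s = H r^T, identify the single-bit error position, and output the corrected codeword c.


s = (0, 1, 0, 1)^T, error position = 5, corrected codeword c = 100011000000101

Compute s = H r^T mod 2 one row at a time:
  s_1 = 0 + 0 + 0 + 0 + 0 + 1 + 0 + 1 = 2 ≡ 0 (mod 2).
  s_2 = 0 + 0 + 1 + 0 + 0 + 1 + 0 + 1 = 3 ≡ 1 (mod 2).
  s_3 = 0 + 0 + 1 + 0 + 0 + 0 + 0 + 1 = 2 ≡ 0 (mod 2).
  s_4 = 1 + 0 + 0 + 0 + 0 + 0 + 1 + 1 = 3 ≡ 1 (mod 2).
s = (0, 1, 0, 1)^T — this equals column 5 of H (binary 0101), so error is at position 5.
Correct: flip bit 5 of r = 100001000000101 to get c = 100011000000101.


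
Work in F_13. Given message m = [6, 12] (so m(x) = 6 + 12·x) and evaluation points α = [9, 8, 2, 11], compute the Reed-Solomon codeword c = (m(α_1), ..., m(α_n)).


c = [10, 11, 4, 8]

Message polynomial: m(x) = 6 + 12·x (mod 13).
For each evaluation point α_i, compute m(α_i) mod 13:
  α_1 = 9: Horner steps 12 → 10, so m(9) = 10.
  α_2 = 8: Horner steps 12 → 11, so m(8) = 11.
  α_3 = 2: Horner steps 12 → 4, so m(2) = 4.
  α_4 = 11: Horner steps 12 → 8, so m(11) = 8.
Codeword c = [10, 11, 4, 8] ∈ F_13^4.


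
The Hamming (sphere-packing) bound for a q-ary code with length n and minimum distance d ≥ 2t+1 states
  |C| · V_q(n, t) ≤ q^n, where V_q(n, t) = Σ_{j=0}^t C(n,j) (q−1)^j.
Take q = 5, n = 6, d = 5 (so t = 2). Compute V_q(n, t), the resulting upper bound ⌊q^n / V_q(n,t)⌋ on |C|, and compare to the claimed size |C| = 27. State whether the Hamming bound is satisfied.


V_q(n, t) = 265, q^n = 15625, Hamming bound = 58, |C| = 27 ≤ bound (satisfied).

Step 1: Compute V_q(n, t) = Σ_{j=0}^2 C(n, j) (q−1)^j.
  j = 0: C(6,0)·(4)^0 = 1·1 = 1.
  j = 1: C(6,1)·(4)^1 = 6·4 = 24.
  j = 2: C(6,2)·(4)^2 = 15·16 = 240.
  V_q(n, t) = 1 + 24 + 240 = 265.
Step 2: q^n = 5^6 = 15625.
Step 3: Hamming bound ⌊q^n / V_q(n,t)⌋ = ⌊15625/265⌋ = 58.
Step 4: Compare |C| = 27 to 58: satisfied.
The claimed |C| lies below the Hamming bound.


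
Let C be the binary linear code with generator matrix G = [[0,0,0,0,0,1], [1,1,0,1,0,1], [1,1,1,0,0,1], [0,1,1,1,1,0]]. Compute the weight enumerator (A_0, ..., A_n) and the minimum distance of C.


Weight distribution: A_0 = 1, A_1 = 1, A_2 = 2, A_3 = 6, A_4 = 5, A_5 = 1. Minimum distance d = 1.

Enumerate all 2^4 = 16 messages m ∈ F_2^4.
For each, compute codeword c = mG in F_2^6, then tally its weight.
  m = 0000 → c = 000000, weight = 0.
  m = 1000 → c = 000001, weight = 1.
  m = 0100 → c = 110101, weight = 4.
  m = 1100 → c = 110100, weight = 3.
  m = 0010 → c = 111001, weight = 4.
  m = 1010 → c = 111000, weight = 3.
  m = 0110 → c = 001100, weight = 2.
  m = 1110 → c = 001101, weight = 3.
  m = 0001 → c = 011110, weight = 4.
  m = 1001 → c = 011111, weight = 5.
  m = 0101 → c = 101011, weight = 4.
  m = 1101 → c = 101010, weight = 3.
  m = 0011 → c = 100111, weight = 4.
  m = 1011 → c = 100110, weight = 3.
  m = 0111 → c = 010010, weight = 2.
  m = 1111 → c = 010011, weight = 3.
Tally weights:
  weight 0: 1 codewords.
  weight 1: 1 codewords.
  weight 2: 2 codewords.
  weight 3: 6 codewords.
  weight 4: 5 codewords.
  weight 5: 1 codewords.
Minimum distance d = smallest w > 0 with A_w > 0 = 1.
Sanity: Σ A_w = 16 = 2^4 = 16 ✓.


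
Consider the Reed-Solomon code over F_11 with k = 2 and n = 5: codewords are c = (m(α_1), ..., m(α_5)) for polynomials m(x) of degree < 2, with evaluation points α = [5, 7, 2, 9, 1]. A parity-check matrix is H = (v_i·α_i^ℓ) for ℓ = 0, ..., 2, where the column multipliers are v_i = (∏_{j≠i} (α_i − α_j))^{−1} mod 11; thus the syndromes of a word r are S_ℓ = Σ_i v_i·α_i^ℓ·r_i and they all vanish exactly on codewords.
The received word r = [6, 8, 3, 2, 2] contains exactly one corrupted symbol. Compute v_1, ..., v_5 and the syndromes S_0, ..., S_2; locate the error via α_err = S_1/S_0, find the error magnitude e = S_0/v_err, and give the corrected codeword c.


S = (10, 2, 7), error at position 4, error magnitude e = 3, c = [6, 8, 3, 10, 2].

Step 1: column multipliers v_i = (∏_{j≠i}(α_i − α_j))^{−1} mod 11.
  i = 1 (α = 5): (5−7)(5−2)(5−9)(5−1) = (−2)·3·(−4)·4 = 96 ≡ 8, so v_1 = 8^{−1} = 7 (mod 11).
  i = 2 (α = 7): (7−5)(7−2)(7−9)(7−1) = 2·5·(−2)·6 = −120 ≡ 1, so v_2 = 1^{−1} = 1 (mod 11).
  i = 3 (α = 2): (2−5)(2−7)(2−9)(2−1) = (−3)·(−5)·(−7)·1 = −105 ≡ 5, so v_3 = 5^{−1} = 9 (mod 11).
  i = 4 (α = 9): (9−5)(9−7)(9−2)(9−1) = 4·2·7·8 = 448 ≡ 8, so v_4 = 8^{−1} = 7 (mod 11).
  i = 5 (α = 1): (1−5)(1−7)(1−2)(1−9) = (−4)·(−6)·(−1)·(−8) = 192 ≡ 5, so v_5 = 5^{−1} = 9 (mod 11).
  v = [7, 1, 9, 7, 9].
Step 2: syndromes of r = [6, 8, 3, 2, 2] (all sums mod 11).
  S_0 = Σ v_i r_i = 7·6 + 1·8 + 9·3 + 7·2 + 9·2 = 109 ≡ 10.
  S_1 = Σ v_i α_i r_i = 7·5·6 + 1·7·8 + 9·2·3 + 7·9·2 + 9·1·2 = 464 ≡ 2.
  α_i^2 mod 11 = [3, 5, 4, 4, 1].
  S_2 = Σ v_i α_i^2 r_i = 7·3·6 + 1·5·8 + 9·4·3 + 7·4·2 + 9·1·2 = 348 ≡ 7.
  S = (10, 2, 7) ≠ 0, so r is not a codeword (an error is present).
Step 3: locate the error. For a single error e at position i, S_ℓ = v_i·e·α_i^ℓ, so α_err = S_1/S_0.
  S_0^{−1} = 10^{−1} = 10 (mod 11), so α_err = 2·10 = 20 ≡ 9 = α_4. Error position i = 4.
  Consistency check: S_2/S_1 = 7·6 = 42 ≡ 9 = α_err ✓ (single-error assumption holds).
Step 4: error magnitude e = S_0/v_4 = S_0·∏_{j≠4}(α_4 − α_j) = 10·8 = 80 ≡ 3 (mod 11).
Step 5: correct position 4: c_4 = r_4 − e = 2 − 3 ≡ 10 (mod 11). Hence c = [6, 8, 3, 10, 2].
  Check: interpolating c through the α_i gives m(x) = 1 + 1·x (degree < 2) with m(α_i) = c_i for every i, so c is indeed a codeword.


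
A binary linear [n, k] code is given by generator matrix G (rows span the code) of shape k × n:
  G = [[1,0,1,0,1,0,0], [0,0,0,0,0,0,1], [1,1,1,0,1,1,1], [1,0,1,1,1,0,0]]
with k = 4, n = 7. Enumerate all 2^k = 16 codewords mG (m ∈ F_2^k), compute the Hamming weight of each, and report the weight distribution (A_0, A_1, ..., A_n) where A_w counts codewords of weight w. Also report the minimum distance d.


Weight distribution: A_0 = 1, A_1 = 2, A_2 = 2, A_3 = 3, A_4 = 3, A_5 = 2, A_6 = 2, A_7 = 1. Minimum distance d = 1.

Enumerate all 2^4 = 16 messages m ∈ F_2^4.
For each, compute codeword c = mG in F_2^7, then tally its weight.
  m = 0000 → c = 0000000, weight = 0.
  m = 1000 → c = 1010100, weight = 3.
  m = 0100 → c = 0000001, weight = 1.
  m = 1100 → c = 1010101, weight = 4.
  m = 0010 → c = 1110111, weight = 6.
  m = 1010 → c = 0100011, weight = 3.
  m = 0110 → c = 1110110, weight = 5.
  m = 1110 → c = 0100010, weight = 2.
  m = 0001 → c = 1011100, weight = 4.
  m = 1001 → c = 0001000, weight = 1.
  m = 0101 → c = 1011101, weight = 5.
  m = 1101 → c = 0001001, weight = 2.
  m = 0011 → c = 0101011, weight = 4.
  m = 1011 → c = 1111111, weight = 7.
  m = 0111 → c = 0101010, weight = 3.
  m = 1111 → c = 1111110, weight = 6.
Tally weights:
  weight 0: 1 codewords.
  weight 1: 2 codewords.
  weight 2: 2 codewords.
  weight 3: 3 codewords.
  weight 4: 3 codewords.
  weight 5: 2 codewords.
  weight 6: 2 codewords.
  weight 7: 1 codewords.
Minimum distance d = smallest w > 0 with A_w > 0 = 1.
Sanity: Σ A_w = 16 = 2^4 = 16 ✓.


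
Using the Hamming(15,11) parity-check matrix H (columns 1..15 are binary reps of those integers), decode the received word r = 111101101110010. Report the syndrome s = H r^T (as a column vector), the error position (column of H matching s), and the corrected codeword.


s = (0, 0, 1, 1)^T, error position = 3, corrected codeword c = 110101101110010

Compute s = H r^T mod 2 one row at a time:
  s_1 = 0 + 1 + 1 + 1 + 0 + 0 + 1 + 0 = 4 ≡ 0 (mod 2).
  s_2 = 1 + 0 + 1 + 1 + 0 + 0 + 1 + 0 = 4 ≡ 0 (mod 2).
  s_3 = 1 + 1 + 1 + 1 + 1 + 1 + 1 + 0 = 7 ≡ 1 (mod 2).
  s_4 = 1 + 1 + 0 + 1 + 1 + 1 + 0 + 0 = 5 ≡ 1 (mod 2).
s = (0, 0, 1, 1)^T — this equals column 3 of H (binary 0011), so error is at position 3.
Correct: flip bit 3 of r = 111101101110010 to get c = 110101101110010.


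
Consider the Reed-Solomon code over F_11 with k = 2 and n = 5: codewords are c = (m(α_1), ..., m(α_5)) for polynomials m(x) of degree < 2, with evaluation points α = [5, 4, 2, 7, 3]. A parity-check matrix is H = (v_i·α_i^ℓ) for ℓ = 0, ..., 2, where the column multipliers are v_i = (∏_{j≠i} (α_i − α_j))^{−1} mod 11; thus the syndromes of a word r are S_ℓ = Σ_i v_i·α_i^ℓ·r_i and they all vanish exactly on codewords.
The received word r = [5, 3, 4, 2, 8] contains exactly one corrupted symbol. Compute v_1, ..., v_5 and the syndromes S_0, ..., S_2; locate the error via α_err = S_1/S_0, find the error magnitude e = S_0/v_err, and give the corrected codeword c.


S = (4, 5, 9), error at position 2, error magnitude e = 2, c = [5, 1, 4, 2, 8].

Step 1: column multipliers v_i = (∏_{j≠i}(α_i − α_j))^{−1} mod 11.
  i = 1 (α = 5): (5−4)(5−2)(5−7)(5−3) = 1·3·(−2)·2 = −12 ≡ 10, so v_1 = 10^{−1} = 10 (mod 11).
  i = 2 (α = 4): (4−5)(4−2)(4−7)(4−3) = (−1)·2·(−3)·1 = 6 ≡ 6, so v_2 = 6^{−1} = 2 (mod 11).
  i = 3 (α = 2): (2−5)(2−4)(2−7)(2−3) = (−3)·(−2)·(−5)·(−1) = 30 ≡ 8, so v_3 = 8^{−1} = 7 (mod 11).
  i = 4 (α = 7): (7−5)(7−4)(7−2)(7−3) = 2·3·5·4 = 120 ≡ 10, so v_4 = 10^{−1} = 10 (mod 11).
  i = 5 (α = 3): (3−5)(3−4)(3−2)(3−7) = (−2)·(−1)·1·(−4) = −8 ≡ 3, so v_5 = 3^{−1} = 4 (mod 11).
  v = [10, 2, 7, 10, 4].
Step 2: syndromes of r = [5, 3, 4, 2, 8] (all sums mod 11).
  S_0 = Σ v_i r_i = 10·5 + 2·3 + 7·4 + 10·2 + 4·8 = 136 ≡ 4.
  S_1 = Σ v_i α_i r_i = 10·5·5 + 2·4·3 + 7·2·4 + 10·7·2 + 4·3·8 = 566 ≡ 5.
  α_i^2 mod 11 = [3, 5, 4, 5, 9].
  S_2 = Σ v_i α_i^2 r_i = 10·3·5 + 2·5·3 + 7·4·4 + 10·5·2 + 4·9·8 = 680 ≡ 9.
  S = (4, 5, 9) ≠ 0, so r is not a codeword (an error is present).
Step 3: locate the error. For a single error e at position i, S_ℓ = v_i·e·α_i^ℓ, so α_err = S_1/S_0.
  S_0^{−1} = 4^{−1} = 3 (mod 11), so α_err = 5·3 = 15 ≡ 4 = α_2. Error position i = 2.
  Consistency check: S_2/S_1 = 9·9 = 81 ≡ 4 = α_err ✓ (single-error assumption holds).
Step 4: error magnitude e = S_0/v_2 = S_0·∏_{j≠2}(α_2 − α_j) = 4·6 = 24 ≡ 2 (mod 11).
Step 5: correct position 2: c_2 = r_2 − e = 3 − 2 ≡ 1 (mod 11). Hence c = [5, 1, 4, 2, 8].
  Check: interpolating c through the α_i gives m(x) = 7 + 4·x (degree < 2) with m(α_i) = c_i for every i, so c is indeed a codeword.


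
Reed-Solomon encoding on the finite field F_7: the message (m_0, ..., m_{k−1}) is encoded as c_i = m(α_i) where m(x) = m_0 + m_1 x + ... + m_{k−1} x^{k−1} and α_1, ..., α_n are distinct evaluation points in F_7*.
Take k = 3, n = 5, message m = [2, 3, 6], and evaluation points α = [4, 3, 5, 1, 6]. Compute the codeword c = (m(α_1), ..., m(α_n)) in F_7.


c = [5, 2, 6, 4, 5]

Message polynomial: m(x) = 2 + 3·x + 6·x^2 (mod 7).
For each evaluation point α_i, compute m(α_i) mod 7:
  α_1 = 4: Horner steps 6 → 6 → 5, so m(4) = 5.
  α_2 = 3: Horner steps 6 → 0 → 2, so m(3) = 2.
  α_3 = 5: Horner steps 6 → 5 → 6, so m(5) = 6.
  α_4 = 1: Horner steps 6 → 2 → 4, so m(1) = 4.
  α_5 = 6: Horner steps 6 → 4 → 5, so m(6) = 5.
Codeword c = [5, 2, 6, 4, 5] ∈ F_7^5.


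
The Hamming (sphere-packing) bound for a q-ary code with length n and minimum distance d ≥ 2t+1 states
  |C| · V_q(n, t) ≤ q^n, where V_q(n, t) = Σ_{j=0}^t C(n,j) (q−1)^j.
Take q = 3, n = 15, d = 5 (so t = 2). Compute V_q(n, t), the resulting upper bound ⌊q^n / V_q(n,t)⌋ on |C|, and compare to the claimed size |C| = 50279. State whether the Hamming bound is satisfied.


V_q(n, t) = 451, q^n = 14348907, Hamming bound = 31815, |C| = 50279 > bound (violated).

Step 1: Compute V_q(n, t) = Σ_{j=0}^2 C(n, j) (q−1)^j.
  j = 0: C(15,0)·(2)^0 = 1·1 = 1.
  j = 1: C(15,1)·(2)^1 = 15·2 = 30.
  j = 2: C(15,2)·(2)^2 = 105·4 = 420.
  V_q(n, t) = 1 + 30 + 420 = 451.
Step 2: q^n = 3^15 = 14348907.
Step 3: Hamming bound ⌊q^n / V_q(n,t)⌋ = ⌊14348907/451⌋ = 31815.
Step 4: Compare |C| = 50279 to 31815: violated.
The claimed |C| lies above the Hamming bound, so no 3-ary code of length 15 with d ≥ 5 can have 50279 codewords.


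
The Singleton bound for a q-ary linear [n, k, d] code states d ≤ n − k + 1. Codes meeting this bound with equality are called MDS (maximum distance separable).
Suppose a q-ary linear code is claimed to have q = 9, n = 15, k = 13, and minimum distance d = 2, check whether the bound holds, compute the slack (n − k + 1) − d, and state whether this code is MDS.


Singleton RHS = n − k + 1 = 3, slack = 1, bound satisfied, not MDS.

Singleton bound: d ≤ n − k + 1.
Here n = 15, k = 13, so n − k + 1 = 3.
Given d = 2, check d ≤ 3: YES.
Slack = (n − k + 1) − d = 1.
The code is NOT MDS (slack = 1 > 0).
Description: the claimed parameters are [15, 13, 2]_9; such a code would be non-MDS.


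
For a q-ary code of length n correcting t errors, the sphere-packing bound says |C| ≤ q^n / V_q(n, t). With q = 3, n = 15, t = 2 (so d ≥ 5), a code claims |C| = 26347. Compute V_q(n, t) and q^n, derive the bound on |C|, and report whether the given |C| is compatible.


V_q(n, t) = 451, q^n = 14348907, Hamming bound = 31815, |C| = 26347 ≤ bound (satisfied).

Step 1: Compute V_q(n, t) = Σ_{j=0}^2 C(n, j) (q−1)^j.
  j = 0: C(15,0)·(2)^0 = 1·1 = 1.
  j = 1: C(15,1)·(2)^1 = 15·2 = 30.
  j = 2: C(15,2)·(2)^2 = 105·4 = 420.
  V_q(n, t) = 1 + 30 + 420 = 451.
Step 2: q^n = 3^15 = 14348907.
Step 3: Hamming bound ⌊q^n / V_q(n,t)⌋ = ⌊14348907/451⌋ = 31815.
Step 4: Compare |C| = 26347 to 31815: satisfied.
The claimed |C| lies below the Hamming bound.


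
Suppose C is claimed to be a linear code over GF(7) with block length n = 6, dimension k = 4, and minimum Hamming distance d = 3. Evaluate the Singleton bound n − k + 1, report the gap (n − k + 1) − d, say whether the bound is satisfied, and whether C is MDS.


Singleton RHS = n − k + 1 = 3, slack = 0, bound satisfied, MDS.

Singleton bound: d ≤ n − k + 1.
Here n = 6, k = 4, so n − k + 1 = 3.
Given d = 3, check d ≤ 3: YES.
Slack = (n − k + 1) − d = 0.
The code is MDS (slack = 0).
Description: the claimed parameters are [6, 4, 3]_7; such a code would be MDS (meets Singleton bound).


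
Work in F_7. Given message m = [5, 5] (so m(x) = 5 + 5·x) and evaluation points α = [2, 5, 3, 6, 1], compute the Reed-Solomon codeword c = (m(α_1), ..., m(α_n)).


c = [1, 2, 6, 0, 3]

Message polynomial: m(x) = 5 + 5·x (mod 7).
For each evaluation point α_i, compute m(α_i) mod 7:
  α_1 = 2: Horner steps 5 → 1, so m(2) = 1.
  α_2 = 5: Horner steps 5 → 2, so m(5) = 2.
  α_3 = 3: Horner steps 5 → 6, so m(3) = 6.
  α_4 = 6: Horner steps 5 → 0, so m(6) = 0.
  α_5 = 1: Horner steps 5 → 3, so m(1) = 3.
Codeword c = [1, 2, 6, 0, 3] ∈ F_7^5.


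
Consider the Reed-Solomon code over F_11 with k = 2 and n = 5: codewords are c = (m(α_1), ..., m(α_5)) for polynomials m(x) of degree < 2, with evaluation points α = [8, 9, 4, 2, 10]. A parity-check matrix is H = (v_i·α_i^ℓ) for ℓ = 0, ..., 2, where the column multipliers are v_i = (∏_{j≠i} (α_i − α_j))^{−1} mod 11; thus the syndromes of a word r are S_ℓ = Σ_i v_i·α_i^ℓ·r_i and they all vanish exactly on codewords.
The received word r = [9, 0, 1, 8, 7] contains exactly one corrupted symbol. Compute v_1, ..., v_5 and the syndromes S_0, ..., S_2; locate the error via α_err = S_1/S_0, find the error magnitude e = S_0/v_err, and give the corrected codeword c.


S = (2, 9, 2), error at position 5, error magnitude e = 5, c = [9, 0, 1, 8, 2].

Step 1: column multipliers v_i = (∏_{j≠i}(α_i − α_j))^{−1} mod 11.
  i = 1 (α = 8): (8−9)(8−4)(8−2)(8−10) = (−1)·4·6·(−2) = 48 ≡ 4, so v_1 = 4^{−1} = 3 (mod 11).
  i = 2 (α = 9): (9−8)(9−4)(9−2)(9−10) = 1·5·7·(−1) = −35 ≡ 9, so v_2 = 9^{−1} = 5 (mod 11).
  i = 3 (α = 4): (4−8)(4−9)(4−2)(4−10) = (−4)·(−5)·2·(−6) = −240 ≡ 2, so v_3 = 2^{−1} = 6 (mod 11).
  i = 4 (α = 2): (2−8)(2−9)(2−4)(2−10) = (−6)·(−7)·(−2)·(−8) = 672 ≡ 1, so v_4 = 1^{−1} = 1 (mod 11).
  i = 5 (α = 10): (10−8)(10−9)(10−4)(10−2) = 2·1·6·8 = 96 ≡ 8, so v_5 = 8^{−1} = 7 (mod 11).
  v = [3, 5, 6, 1, 7].
Step 2: syndromes of r = [9, 0, 1, 8, 7] (all sums mod 11).
  S_0 = Σ v_i r_i = 3·9 + 5·0 + 6·1 + 1·8 + 7·7 = 90 ≡ 2.
  S_1 = Σ v_i α_i r_i = 3·8·9 + 5·9·0 + 6·4·1 + 1·2·8 + 7·10·7 = 746 ≡ 9.
  α_i^2 mod 11 = [9, 4, 5, 4, 1].
  S_2 = Σ v_i α_i^2 r_i = 3·9·9 + 5·4·0 + 6·5·1 + 1·4·8 + 7·1·7 = 354 ≡ 2.
  S = (2, 9, 2) ≠ 0, so r is not a codeword (an error is present).
Step 3: locate the error. For a single error e at position i, S_ℓ = v_i·e·α_i^ℓ, so α_err = S_1/S_0.
  S_0^{−1} = 2^{−1} = 6 (mod 11), so α_err = 9·6 = 54 ≡ 10 = α_5. Error position i = 5.
  Consistency check: S_2/S_1 = 2·5 = 10 ≡ 10 = α_err ✓ (single-error assumption holds).
Step 4: error magnitude e = S_0/v_5 = S_0·∏_{j≠5}(α_5 − α_j) = 2·8 = 16 ≡ 5 (mod 11).
Step 5: correct position 5: c_5 = r_5 − e = 7 − 5 ≡ 2 (mod 11). Hence c = [9, 0, 1, 8, 2].
  Check: interpolating c through the α_i gives m(x) = 4 + 2·x (degree < 2) with m(α_i) = c_i for every i, so c is indeed a codeword.


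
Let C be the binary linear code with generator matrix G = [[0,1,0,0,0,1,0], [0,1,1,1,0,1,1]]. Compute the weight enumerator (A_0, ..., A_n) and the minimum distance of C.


Weight distribution: A_0 = 1, A_2 = 1, A_3 = 1, A_5 = 1. Minimum distance d = 2.

Enumerate all 2^2 = 4 messages m ∈ F_2^2.
For each, compute codeword c = mG in F_2^7, then tally its weight.
  m = 00 → c = 0000000, weight = 0.
  m = 10 → c = 0100010, weight = 2.
  m = 01 → c = 0111011, weight = 5.
  m = 11 → c = 0011001, weight = 3.
Tally weights:
  weight 0: 1 codewords.
  weight 2: 1 codewords.
  weight 3: 1 codewords.
  weight 5: 1 codewords.
Minimum distance d = smallest w > 0 with A_w > 0 = 2.
Sanity: Σ A_w = 4 = 2^2 = 4 ✓.


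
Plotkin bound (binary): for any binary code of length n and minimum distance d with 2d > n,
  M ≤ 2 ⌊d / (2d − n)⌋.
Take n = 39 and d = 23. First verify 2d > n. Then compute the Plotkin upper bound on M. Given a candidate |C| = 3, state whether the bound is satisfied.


Plotkin bound M ≤ 6; given |C| = 3 ≤ bound (satisfied).

Check applicability: 2d = 46, n = 39.
2d − n = 7 > 0, so Plotkin applies.
Compute d/(2d−n) = 23/7 ≈ 3.2857.
⌊d/(2d−n)⌋ = 3.
Plotkin bound: M ≤ 2·3 = 6.
Given |C| = 3, check: satisfied.
This |C| is below the Plotkin bound.


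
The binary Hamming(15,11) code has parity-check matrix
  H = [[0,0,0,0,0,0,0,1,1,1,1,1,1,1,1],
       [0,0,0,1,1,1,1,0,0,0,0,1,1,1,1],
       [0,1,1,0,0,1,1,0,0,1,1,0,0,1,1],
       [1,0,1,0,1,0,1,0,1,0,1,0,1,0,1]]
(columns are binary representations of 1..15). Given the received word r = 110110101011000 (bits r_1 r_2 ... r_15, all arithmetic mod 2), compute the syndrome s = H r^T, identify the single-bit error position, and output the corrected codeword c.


s = (1, 0, 1, 1)^T, error position = 11, corrected codeword c = 110110101001000

Compute s = H r^T mod 2 one row at a time:
  s_1 = 0 + 1 + 0 + 1 + 1 + 0 + 0 + 0 = 3 ≡ 1 (mod 2).
  s_2 = 1 + 1 + 0 + 1 + 1 + 0 + 0 + 0 = 4 ≡ 0 (mod 2).
  s_3 = 1 + 0 + 0 + 1 + 0 + 1 + 0 + 0 = 3 ≡ 1 (mod 2).
  s_4 = 1 + 0 + 1 + 1 + 1 + 1 + 0 + 0 = 5 ≡ 1 (mod 2).
s = (1, 0, 1, 1)^T — this equals column 11 of H (binary 1011), so error is at position 11.
Correct: flip bit 11 of r = 110110101011000 to get c = 110110101001000.


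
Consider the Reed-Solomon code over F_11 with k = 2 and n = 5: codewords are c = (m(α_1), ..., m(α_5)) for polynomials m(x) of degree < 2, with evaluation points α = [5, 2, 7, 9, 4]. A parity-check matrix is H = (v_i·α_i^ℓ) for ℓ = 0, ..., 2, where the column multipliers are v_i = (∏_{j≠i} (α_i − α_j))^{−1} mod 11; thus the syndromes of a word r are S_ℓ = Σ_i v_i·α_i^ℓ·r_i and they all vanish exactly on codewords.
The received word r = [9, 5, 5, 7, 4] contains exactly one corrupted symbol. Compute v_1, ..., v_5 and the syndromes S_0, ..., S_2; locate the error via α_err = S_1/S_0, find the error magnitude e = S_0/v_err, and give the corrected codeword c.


S = (5, 2, 3), error at position 3, error magnitude e = 8, c = [9, 5, 8, 7, 4].

Step 1: column multipliers v_i = (∏_{j≠i}(α_i − α_j))^{−1} mod 11.
  i = 1 (α = 5): (5−2)(5−7)(5−9)(5−4) = 3·(−2)·(−4)·1 = 24 ≡ 2, so v_1 = 2^{−1} = 6 (mod 11).
  i = 2 (α = 2): (2−5)(2−7)(2−9)(2−4) = (−3)·(−5)·(−7)·(−2) = 210 ≡ 1, so v_2 = 1^{−1} = 1 (mod 11).
  i = 3 (α = 7): (7−5)(7−2)(7−9)(7−4) = 2·5·(−2)·3 = −60 ≡ 6, so v_3 = 6^{−1} = 2 (mod 11).
  i = 4 (α = 9): (9−5)(9−2)(9−7)(9−4) = 4·7·2·5 = 280 ≡ 5, so v_4 = 5^{−1} = 9 (mod 11).
  i = 5 (α = 4): (4−5)(4−2)(4−7)(4−9) = (−1)·2·(−3)·(−5) = −30 ≡ 3, so v_5 = 3^{−1} = 4 (mod 11).
  v = [6, 1, 2, 9, 4].
Step 2: syndromes of r = [9, 5, 5, 7, 4] (all sums mod 11).
  S_0 = Σ v_i r_i = 6·9 + 1·5 + 2·5 + 9·7 + 4·4 = 148 ≡ 5.
  S_1 = Σ v_i α_i r_i = 6·5·9 + 1·2·5 + 2·7·5 + 9·9·7 + 4·4·4 = 981 ≡ 2.
  α_i^2 mod 11 = [3, 4, 5, 4, 5].
  S_2 = Σ v_i α_i^2 r_i = 6·3·9 + 1·4·5 + 2·5·5 + 9·4·7 + 4·5·4 = 564 ≡ 3.
  S = (5, 2, 3) ≠ 0, so r is not a codeword (an error is present).
Step 3: locate the error. For a single error e at position i, S_ℓ = v_i·e·α_i^ℓ, so α_err = S_1/S_0.
  S_0^{−1} = 5^{−1} = 9 (mod 11), so α_err = 2·9 = 18 ≡ 7 = α_3. Error position i = 3.
  Consistency check: S_2/S_1 = 3·6 = 18 ≡ 7 = α_err ✓ (single-error assumption holds).
Step 4: error magnitude e = S_0/v_3 = S_0·∏_{j≠3}(α_3 − α_j) = 5·6 = 30 ≡ 8 (mod 11).
Step 5: correct position 3: c_3 = r_3 − e = 5 − 8 ≡ 8 (mod 11). Hence c = [9, 5, 8, 7, 4].
  Check: interpolating c through the α_i gives m(x) = 6 + 5·x (degree < 2) with m(α_i) = c_i for every i, so c is indeed a codeword.
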